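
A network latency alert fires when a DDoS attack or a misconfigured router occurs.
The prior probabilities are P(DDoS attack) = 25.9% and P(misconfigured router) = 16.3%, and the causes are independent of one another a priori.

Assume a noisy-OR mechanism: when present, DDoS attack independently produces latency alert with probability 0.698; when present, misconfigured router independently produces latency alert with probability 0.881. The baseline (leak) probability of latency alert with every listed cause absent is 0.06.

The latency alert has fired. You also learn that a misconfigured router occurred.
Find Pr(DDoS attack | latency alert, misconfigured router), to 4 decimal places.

Under noisy-OR, P(latency alert | causes) = 1 − (1−0.06)·∏(1−qᵢ) over the active causes.
Weight on DDoS attack=true, given the evidence: 0.966218×0.259 = 0.250250
Normalizer over all consistent configurations: 0.88814×0.741 + 0.966218×0.259 = 0.908362
P(DDoS attack | latency alert, misconfigured router) = 0.250250/0.908362 ≈ 0.2755

Pr(DDoS attack | latency alert, misconfigured router) ≈ 0.2755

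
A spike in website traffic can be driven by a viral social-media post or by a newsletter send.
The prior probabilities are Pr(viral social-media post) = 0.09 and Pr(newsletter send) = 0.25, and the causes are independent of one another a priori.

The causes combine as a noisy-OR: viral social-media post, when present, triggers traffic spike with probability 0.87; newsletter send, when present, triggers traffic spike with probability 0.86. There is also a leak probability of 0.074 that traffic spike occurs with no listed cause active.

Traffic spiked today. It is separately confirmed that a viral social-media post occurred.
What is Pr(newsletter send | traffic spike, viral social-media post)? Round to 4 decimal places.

Pr(newsletter send | traffic spike, viral social-media post) ≈ 0.2714

Under noisy-OR, P(traffic spike | causes) = 1 − (1−0.074)·∏(1−qᵢ) over the active causes.
Weight on newsletter send=true, given the evidence: 0.983147·0.25 = 0.245787
Denominator P(traffic spike | viral social-media post): 0.87962·0.75 + 0.983147·0.25 = 0.905502
P(newsletter send | traffic spike, viral social-media post) = 0.245787/0.905502 ≈ 0.2714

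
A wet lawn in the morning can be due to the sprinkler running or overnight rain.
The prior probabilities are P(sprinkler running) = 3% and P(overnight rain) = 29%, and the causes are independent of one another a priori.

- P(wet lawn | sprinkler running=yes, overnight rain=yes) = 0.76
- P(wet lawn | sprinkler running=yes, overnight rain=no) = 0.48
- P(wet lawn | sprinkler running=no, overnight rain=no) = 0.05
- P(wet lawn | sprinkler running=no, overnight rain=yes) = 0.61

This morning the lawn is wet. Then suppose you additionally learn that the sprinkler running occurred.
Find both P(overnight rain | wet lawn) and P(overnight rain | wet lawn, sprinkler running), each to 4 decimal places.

P(overnight rain | wet lawn) ≈ 0.7996; P(overnight rain | wet lawn, sprinkler running) ≈ 0.3927

P(wet lawn) = 0.05×0.97×0.71 + 0.61×0.97×0.29 + 0.48×0.03×0.71 + 0.76×0.03×0.29 = 0.034435 + 0.171593 + 0.010224 + 0.006612 = 0.222864
Of this, 0.178205 comes from 0.171593 + 0.006612 (the overnight rain=true cases).
Hence the posterior is 0.178205/0.222864 ≈ 0.7996.

Now also conditioning on sprinkler running=true:
Sum P(wet lawn|·) weighted by the priors over both values of overnight rain:
  P(wet lawn | sprinkler running) = 0.48·0.71 + 0.76·0.29
        = 0.340800 + 0.220400 = 0.561200
Configurations with overnight rain contribute 0.220400, so
  P(overnight rain | wet lawn, sprinkler running) = 0.220400 / 0.561200 ≈ 0.3927
— sprinkler running explains away the evidence for overnight rain.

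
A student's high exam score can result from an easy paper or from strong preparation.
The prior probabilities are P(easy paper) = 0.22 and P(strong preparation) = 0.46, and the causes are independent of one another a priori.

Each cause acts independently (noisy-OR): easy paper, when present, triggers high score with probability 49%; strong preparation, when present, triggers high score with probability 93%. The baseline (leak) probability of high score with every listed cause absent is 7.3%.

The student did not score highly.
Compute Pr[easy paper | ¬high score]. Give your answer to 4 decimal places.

Under noisy-OR, P(high score | causes) = 1 − (1−0.073)·∏(1−qᵢ) over the active causes.
Sum P(¬high score|·) weighted by the priors over the 4 (easy paper, strong preparation) configurations:
  P(¬high score) = 0.927·0.78·0.54 + 0.06489·0.78·0.46 + 0.47277·0.22·0.54 + 0.033094·0.22·0.46
        = 0.390452 + 0.023283 + 0.056165 + 0.003349 = 0.473249
Keeping only the easy paper-present terms gives 0.059514, so
  P(easy paper | ¬high score) = 0.059514 / 0.473249 ≈ 0.1258

Pr[easy paper | ¬high score] ≈ 0.1258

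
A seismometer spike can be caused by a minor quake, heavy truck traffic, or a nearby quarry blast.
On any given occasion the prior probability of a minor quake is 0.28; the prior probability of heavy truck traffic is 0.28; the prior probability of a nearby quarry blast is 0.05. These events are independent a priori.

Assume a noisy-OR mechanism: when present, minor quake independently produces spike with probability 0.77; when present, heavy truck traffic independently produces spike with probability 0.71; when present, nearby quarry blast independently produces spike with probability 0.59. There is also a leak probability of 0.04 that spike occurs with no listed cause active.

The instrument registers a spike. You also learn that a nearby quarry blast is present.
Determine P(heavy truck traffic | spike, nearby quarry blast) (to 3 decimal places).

Under noisy-OR, P(spike | causes) = 1 − (1−0.04)·∏(1−qᵢ) over the active causes.
Weight on heavy truck traffic=true, given the evidence: 0.178589 + 0.076342 = 0.254931
The normalizing constant is 0.6064×0.72×0.72 + 0.885856×0.72×0.28 + 0.909472×0.28×0.72 + 0.973747×0.28×0.28 = 0.752639
Posterior = 0.254931 / 0.752639 ≈ 0.339

P(heavy truck traffic | spike, nearby quarry blast) ≈ 0.339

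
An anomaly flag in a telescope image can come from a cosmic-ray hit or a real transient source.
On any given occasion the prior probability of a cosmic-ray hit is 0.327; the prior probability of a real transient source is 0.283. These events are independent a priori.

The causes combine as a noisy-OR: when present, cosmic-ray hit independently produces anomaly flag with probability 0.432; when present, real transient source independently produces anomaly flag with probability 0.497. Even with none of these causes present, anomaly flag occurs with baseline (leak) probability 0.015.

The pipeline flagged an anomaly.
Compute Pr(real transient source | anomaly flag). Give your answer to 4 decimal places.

Pr(real transient source | anomaly flag) ≈ 0.5953

Under noisy-OR, P(anomaly flag | causes) = 1 − (1−0.015)·∏(1−qᵢ) over the active causes.
P(anomaly flag) = 0.015×0.673×0.717 + 0.504545×0.673×0.283 + 0.44052×0.327×0.717 + 0.718582×0.327×0.283 = 0.007238 + 0.096095 + 0.103284 + 0.066498 = 0.273115
The real transient source-present share is 0.096095 + 0.066498 = 0.162593.
Hence the posterior is 0.162593/0.273115 ≈ 0.5953.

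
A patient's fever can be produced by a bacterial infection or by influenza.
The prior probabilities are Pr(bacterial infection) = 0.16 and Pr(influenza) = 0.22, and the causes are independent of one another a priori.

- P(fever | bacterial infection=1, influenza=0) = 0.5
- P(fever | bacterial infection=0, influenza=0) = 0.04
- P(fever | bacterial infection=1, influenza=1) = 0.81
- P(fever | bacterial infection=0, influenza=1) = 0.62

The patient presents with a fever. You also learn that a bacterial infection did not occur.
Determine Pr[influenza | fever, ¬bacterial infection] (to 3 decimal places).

Enumerate both values of influenza and weight by the priors:
  P(fever | ¬bacterial infection) = 0.04×0.78 + 0.62×0.22
        = 0.031200 + 0.136400 = 0.167600
Keeping only the influenza-present terms gives 0.136400, so
  P(influenza | fever, ¬bacterial infection) = 0.136400 / 0.167600 ≈ 0.814

Pr[influenza | fever, ¬bacterial infection] ≈ 0.814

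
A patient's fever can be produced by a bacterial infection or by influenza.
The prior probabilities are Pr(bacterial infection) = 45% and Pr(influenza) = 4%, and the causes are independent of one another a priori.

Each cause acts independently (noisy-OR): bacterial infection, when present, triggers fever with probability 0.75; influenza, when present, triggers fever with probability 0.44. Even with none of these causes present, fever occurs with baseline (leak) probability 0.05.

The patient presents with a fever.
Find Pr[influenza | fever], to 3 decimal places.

Under noisy-OR, P(fever | causes) = 1 − (1−0.05)·∏(1−qᵢ) over the active causes.
Weight on influenza=true, given the evidence: 0.010296 + 0.015606 = 0.025902
Denominator P(fever): 0.05*0.55*0.96 + 0.468*0.55*0.04 + 0.7625*0.45*0.96 + 0.867*0.45*0.04 = 0.381702
Posterior = 0.025902 / 0.381702 ≈ 0.068

Pr[influenza | fever] ≈ 0.068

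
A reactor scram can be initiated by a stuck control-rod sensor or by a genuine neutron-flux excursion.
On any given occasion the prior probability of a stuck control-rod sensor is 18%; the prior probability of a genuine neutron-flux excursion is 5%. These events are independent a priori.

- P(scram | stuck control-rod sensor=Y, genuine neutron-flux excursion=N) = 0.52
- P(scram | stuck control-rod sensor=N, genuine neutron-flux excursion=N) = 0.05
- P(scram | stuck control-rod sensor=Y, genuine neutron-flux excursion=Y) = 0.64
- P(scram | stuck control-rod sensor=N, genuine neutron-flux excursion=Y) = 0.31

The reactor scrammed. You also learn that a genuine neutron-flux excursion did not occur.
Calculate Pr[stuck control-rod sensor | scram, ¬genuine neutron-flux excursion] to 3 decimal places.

P(scram | ¬genuine neutron-flux excursion) = 0.05·0.82 + 0.52·0.18 = 0.041000 + 0.093600 = 0.134600
The stuck control-rod sensor-present share is 0.52·0.18 = 0.093600.
Hence the posterior is 0.093600/0.134600 ≈ 0.695.

Pr[stuck control-rod sensor | scram, ¬genuine neutron-flux excursion] ≈ 0.695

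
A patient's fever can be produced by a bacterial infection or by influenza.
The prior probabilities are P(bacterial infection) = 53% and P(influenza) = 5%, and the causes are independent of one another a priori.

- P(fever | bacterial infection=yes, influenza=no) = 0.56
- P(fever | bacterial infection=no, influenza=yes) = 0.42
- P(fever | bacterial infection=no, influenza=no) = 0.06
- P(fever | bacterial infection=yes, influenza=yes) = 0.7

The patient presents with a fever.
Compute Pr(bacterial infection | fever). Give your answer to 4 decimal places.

Pr(bacterial infection | fever) ≈ 0.8913

P(fever) = 0.06×0.47×0.95 + 0.42×0.47×0.05 + 0.56×0.53×0.95 + 0.7×0.53×0.05 = 0.026790 + 0.009870 + 0.281960 + 0.018550 = 0.337170
The bacterial infection-present share is 0.281960 + 0.018550 = 0.300510.
Hence the posterior is 0.300510/0.337170 ≈ 0.8913.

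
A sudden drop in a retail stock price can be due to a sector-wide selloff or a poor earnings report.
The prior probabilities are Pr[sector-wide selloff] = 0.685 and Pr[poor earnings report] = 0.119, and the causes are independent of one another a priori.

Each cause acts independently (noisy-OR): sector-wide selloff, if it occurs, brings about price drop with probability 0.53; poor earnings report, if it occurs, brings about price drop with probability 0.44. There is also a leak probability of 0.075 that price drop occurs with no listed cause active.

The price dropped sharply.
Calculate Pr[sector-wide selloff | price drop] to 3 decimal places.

Under noisy-OR, P(price drop | causes) = 1 − (1−0.075)·∏(1−qᵢ) over the active causes.
P(price drop) = 0.075*0.315*0.881 + 0.482*0.315*0.119 + 0.56525*0.685*0.881 + 0.75654*0.685*0.119 = 0.020814 + 0.018068 + 0.341120 + 0.061669 = 0.441671
The sector-wide selloff-present share is 0.341120 + 0.061669 = 0.402789.
So P(sector-wide selloff | price drop) = 0.402789/0.441671 ≈ 0.912.

Pr[sector-wide selloff | price drop] ≈ 0.912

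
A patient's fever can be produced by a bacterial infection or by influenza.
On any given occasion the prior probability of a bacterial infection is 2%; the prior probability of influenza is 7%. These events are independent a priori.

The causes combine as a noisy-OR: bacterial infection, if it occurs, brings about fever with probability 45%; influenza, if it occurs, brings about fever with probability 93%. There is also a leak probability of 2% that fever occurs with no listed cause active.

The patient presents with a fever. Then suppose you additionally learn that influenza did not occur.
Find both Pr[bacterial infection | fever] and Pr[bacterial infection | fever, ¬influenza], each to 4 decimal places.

Under noisy-OR, P(fever | causes) = 1 − (1−0.02)·∏(1−qᵢ) over the active causes.
For the numerator, keep only bacterial infection=true terms: 0.008575 + 0.001347 = 0.009922
The normalizing constant is 0.02*0.98*0.93 + 0.9314*0.98*0.07 + 0.461*0.02*0.93 + 0.96227*0.02*0.07 = 0.092044
Posterior = 0.009922 / 0.092044 ≈ 0.1078

Now also conditioning on influenza≠true:
Numerator (weight on configurations with bacterial infection): 0.461×0.02 = 0.009220
Denominator P(fever | ¬influenza): 0.02×0.98 + 0.461×0.02 = 0.028820
Posterior = 0.009220 / 0.028820 ≈ 0.3199

Pr[bacterial infection | fever] ≈ 0.1078; Pr[bacterial infection | fever, ¬influenza] ≈ 0.3199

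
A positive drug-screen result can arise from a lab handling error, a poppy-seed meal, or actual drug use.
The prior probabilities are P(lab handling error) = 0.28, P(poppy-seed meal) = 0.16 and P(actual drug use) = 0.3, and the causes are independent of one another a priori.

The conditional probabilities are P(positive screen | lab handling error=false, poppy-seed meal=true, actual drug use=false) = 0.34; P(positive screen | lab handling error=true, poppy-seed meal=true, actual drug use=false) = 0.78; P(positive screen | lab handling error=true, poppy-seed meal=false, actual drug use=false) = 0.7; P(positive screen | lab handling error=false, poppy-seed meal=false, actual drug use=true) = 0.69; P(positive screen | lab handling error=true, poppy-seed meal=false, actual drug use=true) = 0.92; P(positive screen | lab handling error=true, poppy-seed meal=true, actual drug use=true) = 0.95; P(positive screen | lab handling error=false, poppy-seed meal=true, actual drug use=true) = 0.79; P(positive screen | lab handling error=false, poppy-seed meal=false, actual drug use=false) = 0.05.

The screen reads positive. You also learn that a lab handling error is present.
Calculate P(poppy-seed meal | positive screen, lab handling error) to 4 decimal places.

Weight on poppy-seed meal=true, given the evidence: 0.087360 + 0.045600 = 0.132960
Normalizer over all consistent configurations: 0.7×0.84×0.7 + 0.92×0.84×0.3 + 0.78×0.16×0.7 + 0.95×0.16×0.3 = 0.776400
P(poppy-seed meal | positive screen, lab handling error) = 0.132960/0.776400 ≈ 0.1713

P(poppy-seed meal | positive screen, lab handling error) ≈ 0.1713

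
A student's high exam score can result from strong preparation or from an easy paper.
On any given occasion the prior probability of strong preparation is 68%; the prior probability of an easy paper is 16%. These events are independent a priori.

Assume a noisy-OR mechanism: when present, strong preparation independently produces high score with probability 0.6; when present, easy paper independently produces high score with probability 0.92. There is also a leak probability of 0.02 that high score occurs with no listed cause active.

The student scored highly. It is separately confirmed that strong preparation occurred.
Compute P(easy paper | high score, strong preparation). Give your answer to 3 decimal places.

Under noisy-OR, P(high score | causes) = 1 − (1−0.02)·∏(1−qᵢ) over the active causes.
By total probability over both values of easy paper:
  P(high score | strong preparation) = 0.608×0.84 + 0.96864×0.16
        = 0.510720 + 0.154982 = 0.665702
Configurations with easy paper contribute 0.154982, so
  P(easy paper | high score, strong preparation) = 0.154982 / 0.665702 ≈ 0.233

P(easy paper | high score, strong preparation) ≈ 0.233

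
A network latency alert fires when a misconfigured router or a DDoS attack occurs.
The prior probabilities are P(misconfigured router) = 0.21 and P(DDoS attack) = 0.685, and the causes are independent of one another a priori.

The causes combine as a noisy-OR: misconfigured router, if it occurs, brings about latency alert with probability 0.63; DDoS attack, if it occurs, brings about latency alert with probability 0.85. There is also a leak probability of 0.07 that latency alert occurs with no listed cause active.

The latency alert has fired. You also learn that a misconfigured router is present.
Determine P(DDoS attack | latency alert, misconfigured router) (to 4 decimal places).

Under noisy-OR, P(latency alert | causes) = 1 − (1−0.07)·∏(1−qᵢ) over the active causes.
For the numerator, keep only DDoS attack=true terms: 0.948385·0.685 = 0.649644
Normalizer over all consistent configurations: 0.6559·0.315 + 0.948385·0.685 = 0.856253
P(DDoS attack | latency alert, misconfigured router) = 0.649644/0.856253 ≈ 0.7587

P(DDoS attack | latency alert, misconfigured router) ≈ 0.7587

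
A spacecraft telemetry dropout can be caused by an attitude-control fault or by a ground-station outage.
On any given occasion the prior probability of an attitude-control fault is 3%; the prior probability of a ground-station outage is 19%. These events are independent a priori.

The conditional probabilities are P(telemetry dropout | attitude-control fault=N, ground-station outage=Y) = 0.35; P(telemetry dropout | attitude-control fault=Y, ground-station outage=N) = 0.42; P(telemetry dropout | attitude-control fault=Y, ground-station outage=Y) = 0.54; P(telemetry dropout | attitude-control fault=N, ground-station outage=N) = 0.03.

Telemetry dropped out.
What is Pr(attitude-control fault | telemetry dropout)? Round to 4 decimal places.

Numerator (weight on configurations with attitude-control fault): 0.010206 + 0.003078 = 0.013284
Normalizer over all consistent configurations: 0.03*0.97*0.81 + 0.35*0.97*0.19 + 0.42*0.03*0.81 + 0.54*0.03*0.19 = 0.101360
P(attitude-control fault | telemetry dropout) = 0.013284/0.101360 ≈ 0.1311

Pr(attitude-control fault | telemetry dropout) ≈ 0.1311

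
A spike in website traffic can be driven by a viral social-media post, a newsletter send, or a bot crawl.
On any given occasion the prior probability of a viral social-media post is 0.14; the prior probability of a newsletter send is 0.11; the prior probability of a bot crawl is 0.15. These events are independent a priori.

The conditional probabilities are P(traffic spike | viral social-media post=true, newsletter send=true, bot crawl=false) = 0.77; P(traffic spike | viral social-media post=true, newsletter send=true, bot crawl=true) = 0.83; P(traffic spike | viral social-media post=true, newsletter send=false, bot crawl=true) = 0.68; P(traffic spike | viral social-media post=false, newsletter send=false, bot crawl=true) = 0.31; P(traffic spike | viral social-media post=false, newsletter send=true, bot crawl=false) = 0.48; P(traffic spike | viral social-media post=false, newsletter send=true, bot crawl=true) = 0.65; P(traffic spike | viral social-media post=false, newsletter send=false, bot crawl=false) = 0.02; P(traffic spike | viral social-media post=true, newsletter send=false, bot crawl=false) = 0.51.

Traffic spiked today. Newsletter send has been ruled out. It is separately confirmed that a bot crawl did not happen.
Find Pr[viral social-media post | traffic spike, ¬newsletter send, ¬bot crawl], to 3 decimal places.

Pr[viral social-media post | traffic spike, ¬newsletter send, ¬bot crawl] ≈ 0.806

By total probability over both values of viral social-media post:
  P(traffic spike | ¬newsletter send, ¬bot crawl) = 0.02·0.86 + 0.51·0.14
        = 0.017200 + 0.071400 = 0.088600
Configurations with viral social-media post contribute 0.071400, so
  P(viral social-media post | traffic spike, ¬newsletter send, ¬bot crawl) = 0.071400 / 0.088600 ≈ 0.806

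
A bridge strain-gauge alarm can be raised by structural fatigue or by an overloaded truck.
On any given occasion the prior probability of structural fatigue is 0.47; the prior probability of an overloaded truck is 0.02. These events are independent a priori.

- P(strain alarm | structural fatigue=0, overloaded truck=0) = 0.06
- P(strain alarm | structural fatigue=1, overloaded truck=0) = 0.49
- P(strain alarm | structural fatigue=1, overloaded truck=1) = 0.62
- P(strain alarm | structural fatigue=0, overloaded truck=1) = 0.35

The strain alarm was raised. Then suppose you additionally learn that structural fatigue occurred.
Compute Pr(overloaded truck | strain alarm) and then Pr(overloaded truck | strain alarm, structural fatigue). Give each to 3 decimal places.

P(strain alarm) = 0.06×0.53×0.98 + 0.35×0.53×0.02 + 0.49×0.47×0.98 + 0.62×0.47×0.02 = 0.031164 + 0.003710 + 0.225694 + 0.005828 = 0.266396
The overloaded truck-present share is 0.003710 + 0.005828 = 0.009538.
So P(overloaded truck | strain alarm) = 0.009538/0.266396 ≈ 0.036.

With the extra evidence:
Weight on overloaded truck=true, given the evidence: 0.62*0.02 = 0.012400
Denominator P(strain alarm | structural fatigue): 0.49*0.98 + 0.62*0.02 = 0.492600
Posterior = 0.012400 / 0.492600 ≈ 0.025
The drop from 0.036 to 0.025 is the explaining-away (discounting) effect.

Pr(overloaded truck | strain alarm) ≈ 0.036; Pr(overloaded truck | strain alarm, structural fatigue) ≈ 0.025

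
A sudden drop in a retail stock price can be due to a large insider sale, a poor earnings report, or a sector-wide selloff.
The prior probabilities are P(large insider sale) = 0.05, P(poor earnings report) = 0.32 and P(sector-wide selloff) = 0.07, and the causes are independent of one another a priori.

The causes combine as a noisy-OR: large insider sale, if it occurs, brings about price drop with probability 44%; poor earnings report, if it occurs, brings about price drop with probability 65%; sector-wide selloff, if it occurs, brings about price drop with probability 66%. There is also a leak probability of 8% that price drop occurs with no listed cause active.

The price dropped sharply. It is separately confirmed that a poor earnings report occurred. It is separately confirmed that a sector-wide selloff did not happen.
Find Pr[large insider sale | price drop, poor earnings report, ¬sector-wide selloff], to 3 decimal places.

Pr[large insider sale | price drop, poor earnings report, ¬sector-wide selloff] ≈ 0.060

Under noisy-OR, P(price drop | causes) = 1 − (1−0.08)·∏(1−qᵢ) over the active causes.
P(price drop | poor earnings report, ¬sector-wide selloff) = 0.678·0.95 + 0.81968·0.05 = 0.644100 + 0.040984 = 0.685084
The large insider sale-present share is 0.81968·0.05 = 0.040984.
Hence the posterior is 0.040984/0.685084 ≈ 0.060.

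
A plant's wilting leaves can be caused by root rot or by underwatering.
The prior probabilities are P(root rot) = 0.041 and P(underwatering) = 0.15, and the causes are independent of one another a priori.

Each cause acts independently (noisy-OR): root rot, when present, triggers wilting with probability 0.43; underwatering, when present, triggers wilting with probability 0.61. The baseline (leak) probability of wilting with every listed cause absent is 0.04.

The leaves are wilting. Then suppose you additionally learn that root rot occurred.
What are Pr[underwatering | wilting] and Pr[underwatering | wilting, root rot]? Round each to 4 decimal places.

Under noisy-OR, P(wilting | causes) = 1 − (1−0.04)·∏(1−qᵢ) over the active causes.
Enumerate the 4 (root rot, underwatering) configurations and weight by the priors:
  P(wilting) = 0.04*0.959*0.85 + 0.6256*0.959*0.15 + 0.4528*0.041*0.85 + 0.786592*0.041*0.15
        = 0.032606 + 0.089993 + 0.015780 + 0.004838 = 0.143217
Configurations with underwatering contribute 0.094831, so
  P(underwatering | wilting) = 0.094831 / 0.143217 ≈ 0.6621

With the extra evidence:
By total probability over both values of underwatering:
  P(wilting | root rot) = 0.4528×0.85 + 0.786592×0.15
        = 0.384880 + 0.117989 = 0.502869
Keeping only the underwatering-present terms gives 0.117989, so
  P(underwatering | wilting, root rot) = 0.117989 / 0.502869 ≈ 0.2346
— root rot explains away the evidence for underwatering.

Pr[underwatering | wilting] ≈ 0.6621; Pr[underwatering | wilting, root rot] ≈ 0.2346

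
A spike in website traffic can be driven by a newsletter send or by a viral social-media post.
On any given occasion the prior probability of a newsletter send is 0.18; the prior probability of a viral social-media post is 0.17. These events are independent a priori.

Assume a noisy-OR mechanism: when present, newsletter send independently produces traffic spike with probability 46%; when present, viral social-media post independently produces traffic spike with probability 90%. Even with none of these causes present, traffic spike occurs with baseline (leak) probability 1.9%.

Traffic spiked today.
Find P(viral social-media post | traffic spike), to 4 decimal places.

P(viral social-media post | traffic spike) ≈ 0.6503

Under noisy-OR, P(traffic spike | causes) = 1 − (1−0.019)·∏(1−qᵢ) over the active causes.
Enumerate the 4 (newsletter send, viral social-media post) configurations and weight by the priors:
  P(traffic spike) = 0.019×0.82×0.83 + 0.9019×0.82×0.17 + 0.47026×0.18×0.83 + 0.947026×0.18×0.17
        = 0.012931 + 0.125725 + 0.070257 + 0.028979 = 0.237892
Keeping only the viral social-media post-present terms gives 0.154704, so
  P(viral social-media post | traffic spike) = 0.154704 / 0.237892 ≈ 0.6503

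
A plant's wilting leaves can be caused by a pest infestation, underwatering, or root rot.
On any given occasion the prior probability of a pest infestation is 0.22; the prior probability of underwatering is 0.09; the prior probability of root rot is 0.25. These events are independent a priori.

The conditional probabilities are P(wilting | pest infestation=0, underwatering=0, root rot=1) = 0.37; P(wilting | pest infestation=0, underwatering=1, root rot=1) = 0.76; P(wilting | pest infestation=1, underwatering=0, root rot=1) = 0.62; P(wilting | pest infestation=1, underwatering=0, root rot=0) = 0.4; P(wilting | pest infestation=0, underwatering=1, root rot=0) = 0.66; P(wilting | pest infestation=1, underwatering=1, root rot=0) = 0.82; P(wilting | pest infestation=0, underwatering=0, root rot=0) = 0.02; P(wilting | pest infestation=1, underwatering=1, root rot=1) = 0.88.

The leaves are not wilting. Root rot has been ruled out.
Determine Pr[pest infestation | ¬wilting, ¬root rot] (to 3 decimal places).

Pr[pest infestation | ¬wilting, ¬root rot] ≈ 0.147

Numerator (weight on configurations with pest infestation): 0.120120 + 0.003564 = 0.123684
The normalizing constant is 0.98×0.78×0.91 + 0.34×0.78×0.09 + 0.6×0.22×0.91 + 0.18×0.22×0.09 = 0.843156
P(pest infestation | ¬wilting, ¬root rot) = 0.123684/0.843156 ≈ 0.147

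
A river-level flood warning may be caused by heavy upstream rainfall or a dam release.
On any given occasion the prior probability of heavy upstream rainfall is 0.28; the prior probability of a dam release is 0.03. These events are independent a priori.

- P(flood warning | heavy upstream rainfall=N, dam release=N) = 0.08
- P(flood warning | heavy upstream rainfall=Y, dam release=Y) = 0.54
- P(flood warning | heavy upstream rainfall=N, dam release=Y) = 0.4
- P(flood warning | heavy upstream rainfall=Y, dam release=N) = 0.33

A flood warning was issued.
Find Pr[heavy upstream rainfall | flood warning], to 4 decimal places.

Pr[heavy upstream rainfall | flood warning] ≈ 0.5934

Weight on heavy upstream rainfall=true, given the evidence: 0.089628 + 0.004536 = 0.094164
The normalizing constant is 0.08*0.72*0.97 + 0.4*0.72*0.03 + 0.33*0.28*0.97 + 0.54*0.28*0.03 = 0.158676
P(heavy upstream rainfall | flood warning) = 0.094164/0.158676 ≈ 0.5934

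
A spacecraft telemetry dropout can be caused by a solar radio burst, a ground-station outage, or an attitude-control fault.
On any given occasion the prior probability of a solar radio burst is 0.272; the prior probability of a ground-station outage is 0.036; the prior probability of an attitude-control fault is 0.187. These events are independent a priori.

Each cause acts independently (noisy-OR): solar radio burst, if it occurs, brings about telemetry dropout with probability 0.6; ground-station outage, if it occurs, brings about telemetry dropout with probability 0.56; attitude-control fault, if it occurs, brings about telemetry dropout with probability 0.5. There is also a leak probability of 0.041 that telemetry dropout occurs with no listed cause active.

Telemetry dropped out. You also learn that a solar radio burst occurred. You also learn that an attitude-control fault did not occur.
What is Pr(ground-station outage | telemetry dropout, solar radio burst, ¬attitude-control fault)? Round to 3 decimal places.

Under noisy-OR, P(telemetry dropout | causes) = 1 − (1−0.041)·∏(1−qᵢ) over the active causes.
Enumerate both values of ground-station outage and weight by the priors:
  P(telemetry dropout | solar radio burst, ¬attitude-control fault) = 0.6164·0.964 + 0.831216·0.036
        = 0.594210 + 0.029924 = 0.624134
The terms with ground-station outage present sum to 0.029924, so
  P(ground-station outage | telemetry dropout, solar radio burst, ¬attitude-control fault) = 0.029924 / 0.624134 ≈ 0.048

Pr(ground-station outage | telemetry dropout, solar radio burst, ¬attitude-control fault) ≈ 0.048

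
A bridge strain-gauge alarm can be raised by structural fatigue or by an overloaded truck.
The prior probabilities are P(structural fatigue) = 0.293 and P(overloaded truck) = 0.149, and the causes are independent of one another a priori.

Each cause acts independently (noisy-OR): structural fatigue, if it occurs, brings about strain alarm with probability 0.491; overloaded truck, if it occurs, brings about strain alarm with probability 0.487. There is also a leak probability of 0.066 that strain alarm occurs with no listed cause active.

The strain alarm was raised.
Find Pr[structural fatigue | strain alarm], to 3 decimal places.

Under noisy-OR, P(strain alarm | causes) = 1 − (1−0.066)·∏(1−qᵢ) over the active causes.
P(strain alarm) = 0.066×0.707×0.851 + 0.520858×0.707×0.149 + 0.524594×0.293×0.851 + 0.756117×0.293×0.149 = 0.039709 + 0.054869 + 0.130804 + 0.033010 = 0.258392
The structural fatigue-present share is 0.130804 + 0.033010 = 0.163814.
Hence the posterior is 0.163814/0.258392 ≈ 0.634.

Pr[structural fatigue | strain alarm] ≈ 0.634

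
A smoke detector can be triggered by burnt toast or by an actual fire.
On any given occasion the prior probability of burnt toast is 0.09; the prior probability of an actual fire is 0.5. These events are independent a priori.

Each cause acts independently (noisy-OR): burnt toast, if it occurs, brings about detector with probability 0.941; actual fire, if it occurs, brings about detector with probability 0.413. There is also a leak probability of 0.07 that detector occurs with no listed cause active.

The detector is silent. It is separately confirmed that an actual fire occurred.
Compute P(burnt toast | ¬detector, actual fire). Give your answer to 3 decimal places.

Under noisy-OR, P(detector | causes) = 1 − (1−0.07)·∏(1−qᵢ) over the active causes.
Weight on burnt toast=true, given the evidence: 0.032209·0.09 = 0.002899
Normalizer over all consistent configurations: 0.54591·0.91 + 0.032209·0.09 = 0.499677
P(burnt toast | ¬detector, actual fire) = 0.002899/0.499677 ≈ 0.006

P(burnt toast | ¬detector, actual fire) ≈ 0.006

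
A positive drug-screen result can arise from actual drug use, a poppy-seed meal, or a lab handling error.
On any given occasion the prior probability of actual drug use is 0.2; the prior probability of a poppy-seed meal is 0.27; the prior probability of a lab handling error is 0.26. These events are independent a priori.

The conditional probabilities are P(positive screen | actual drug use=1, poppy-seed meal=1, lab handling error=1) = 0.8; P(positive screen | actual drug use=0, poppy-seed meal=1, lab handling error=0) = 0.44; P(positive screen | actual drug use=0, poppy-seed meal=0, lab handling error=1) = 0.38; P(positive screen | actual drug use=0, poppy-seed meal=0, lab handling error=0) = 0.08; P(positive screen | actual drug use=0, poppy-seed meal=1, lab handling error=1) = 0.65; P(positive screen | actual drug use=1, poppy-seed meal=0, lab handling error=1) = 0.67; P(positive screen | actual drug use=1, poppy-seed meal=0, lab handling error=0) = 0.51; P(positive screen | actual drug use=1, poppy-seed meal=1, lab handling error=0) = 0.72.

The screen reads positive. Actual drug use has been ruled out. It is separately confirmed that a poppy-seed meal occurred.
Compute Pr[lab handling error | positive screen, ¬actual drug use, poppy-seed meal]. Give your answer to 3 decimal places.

Pr[lab handling error | positive screen, ¬actual drug use, poppy-seed meal] ≈ 0.342

Sum P(positive screen|·) weighted by the priors over both values of lab handling error:
  P(positive screen | ¬actual drug use, poppy-seed meal) = 0.44·0.74 + 0.65·0.26
        = 0.325600 + 0.169000 = 0.494600
The terms with lab handling error present sum to 0.169000, so
  P(lab handling error | positive screen, ¬actual drug use, poppy-seed meal) = 0.169000 / 0.494600 ≈ 0.342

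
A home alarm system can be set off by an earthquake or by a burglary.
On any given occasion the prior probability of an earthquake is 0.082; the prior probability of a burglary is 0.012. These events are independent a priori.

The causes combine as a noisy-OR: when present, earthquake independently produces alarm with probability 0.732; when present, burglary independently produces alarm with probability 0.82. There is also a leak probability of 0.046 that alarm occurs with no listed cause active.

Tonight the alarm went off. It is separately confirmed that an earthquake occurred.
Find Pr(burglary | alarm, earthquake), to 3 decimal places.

Pr(burglary | alarm, earthquake) ≈ 0.015

Under noisy-OR, P(alarm | causes) = 1 − (1−0.046)·∏(1−qᵢ) over the active causes.
For the numerator, keep only burglary=true terms: 0.953979*0.012 = 0.011448
Normalizer over all consistent configurations: 0.744328*0.988 + 0.953979*0.012 = 0.746844
P(burglary | alarm, earthquake) = 0.011448/0.746844 ≈ 0.015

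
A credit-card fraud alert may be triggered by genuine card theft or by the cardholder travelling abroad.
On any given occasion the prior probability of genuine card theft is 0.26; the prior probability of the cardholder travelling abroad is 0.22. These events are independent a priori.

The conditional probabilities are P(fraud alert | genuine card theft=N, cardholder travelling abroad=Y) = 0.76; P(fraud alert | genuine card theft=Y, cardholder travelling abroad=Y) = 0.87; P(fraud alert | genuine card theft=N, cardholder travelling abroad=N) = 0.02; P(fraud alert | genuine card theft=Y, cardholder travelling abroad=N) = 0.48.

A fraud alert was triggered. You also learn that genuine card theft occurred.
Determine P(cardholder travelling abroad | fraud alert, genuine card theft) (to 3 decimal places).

By total probability over both values of cardholder travelling abroad:
  P(fraud alert | genuine card theft) = 0.48×0.78 + 0.87×0.22
        = 0.374400 + 0.191400 = 0.565800
The terms with cardholder travelling abroad present sum to 0.191400, so
  P(cardholder travelling abroad | fraud alert, genuine card theft) = 0.191400 / 0.565800 ≈ 0.338

P(cardholder travelling abroad | fraud alert, genuine card theft) ≈ 0.338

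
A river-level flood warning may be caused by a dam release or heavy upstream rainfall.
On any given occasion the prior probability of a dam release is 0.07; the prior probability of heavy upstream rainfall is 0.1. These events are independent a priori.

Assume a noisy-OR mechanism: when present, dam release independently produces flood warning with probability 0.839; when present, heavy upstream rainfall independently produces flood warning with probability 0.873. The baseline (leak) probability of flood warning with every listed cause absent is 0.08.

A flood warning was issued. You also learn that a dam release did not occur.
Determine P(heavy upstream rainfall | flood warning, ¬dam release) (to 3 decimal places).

P(heavy upstream rainfall | flood warning, ¬dam release) ≈ 0.551

Under noisy-OR, P(flood warning | causes) = 1 − (1−0.08)·∏(1−qᵢ) over the active causes.
P(flood warning | ¬dam release) = 0.08·0.9 + 0.88316·0.1 = 0.072000 + 0.088316 = 0.160316
Of this, 0.088316 comes from 0.88316·0.1 (the heavy upstream rainfall=true cases).
P(heavy upstream rainfall | flood warning, ¬dam release) = 0.088316 / 0.160316 ≈ 0.551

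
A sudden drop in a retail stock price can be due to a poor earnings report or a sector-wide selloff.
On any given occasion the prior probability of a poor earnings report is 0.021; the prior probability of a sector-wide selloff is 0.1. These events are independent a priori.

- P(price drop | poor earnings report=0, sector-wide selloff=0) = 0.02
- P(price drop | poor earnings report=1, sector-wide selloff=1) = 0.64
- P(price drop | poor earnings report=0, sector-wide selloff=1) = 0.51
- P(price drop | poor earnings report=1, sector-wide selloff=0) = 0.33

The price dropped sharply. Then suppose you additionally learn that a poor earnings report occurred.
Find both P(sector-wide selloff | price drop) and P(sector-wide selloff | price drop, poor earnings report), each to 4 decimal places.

P(sector-wide selloff | price drop) ≈ 0.6824; P(sector-wide selloff | price drop, poor earnings report) ≈ 0.1773

P(price drop) = 0.02·0.979·0.9 + 0.51·0.979·0.1 + 0.33·0.021·0.9 + 0.64·0.021·0.1 = 0.017622 + 0.049929 + 0.006237 + 0.001344 = 0.075132
The sector-wide selloff-present share is 0.049929 + 0.001344 = 0.051273.
Hence the posterior is 0.051273/0.075132 ≈ 0.6824.

Now condition on the additional information:
P(price drop | poor earnings report) = 0.33*0.9 + 0.64*0.1 = 0.297000 + 0.064000 = 0.361000
Of this, 0.064000 comes from 0.64*0.1 (the sector-wide selloff=true cases).
So P(sector-wide selloff | price drop, poor earnings report) = 0.064000/0.361000 ≈ 0.1773.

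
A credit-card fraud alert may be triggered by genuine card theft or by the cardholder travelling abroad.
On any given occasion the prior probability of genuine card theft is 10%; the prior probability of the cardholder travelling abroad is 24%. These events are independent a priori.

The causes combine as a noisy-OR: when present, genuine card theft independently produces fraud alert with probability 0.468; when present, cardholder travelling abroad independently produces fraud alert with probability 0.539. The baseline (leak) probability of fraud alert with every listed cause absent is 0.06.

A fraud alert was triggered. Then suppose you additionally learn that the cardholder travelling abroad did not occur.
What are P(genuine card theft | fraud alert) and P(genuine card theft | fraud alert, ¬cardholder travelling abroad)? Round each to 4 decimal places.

P(genuine card theft | fraud alert) ≈ 0.2568; P(genuine card theft | fraud alert, ¬cardholder travelling abroad) ≈ 0.4807

Under noisy-OR, P(fraud alert | causes) = 1 − (1−0.06)·∏(1−qᵢ) over the active causes.
Sum P(fraud alert|·) weighted by the priors over the 4 (genuine card theft, cardholder travelling abroad) configurations:
  P(fraud alert) = 0.06×0.9×0.76 + 0.56666×0.9×0.24 + 0.49992×0.1×0.76 + 0.769463×0.1×0.24
        = 0.041040 + 0.122399 + 0.037994 + 0.018467 = 0.219900
The terms with genuine card theft present sum to 0.056461, so
  P(genuine card theft | fraud alert) = 0.056461 / 0.219900 ≈ 0.2568

With the extra evidence:
For the numerator, keep only genuine card theft=true terms: 0.49992*0.1 = 0.049992
Normalizer over all consistent configurations: 0.06*0.9 + 0.49992*0.1 = 0.103992
Posterior = 0.049992 / 0.103992 ≈ 0.4807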